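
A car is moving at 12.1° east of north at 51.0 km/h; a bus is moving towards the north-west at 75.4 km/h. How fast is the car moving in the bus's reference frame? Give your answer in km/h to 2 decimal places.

64.10 km/h

Taking east as x and north as y: car velocity = (10.691, 49.867) km/h; bus velocity = (-53.316, 53.316) km/h.
Velocity of car relative to bus = (10.691, 49.867) − (-53.316, 53.316) = (64.006, -3.449) km/h.
Magnitude = |(64.006, -3.449)| = 64.099 km/h.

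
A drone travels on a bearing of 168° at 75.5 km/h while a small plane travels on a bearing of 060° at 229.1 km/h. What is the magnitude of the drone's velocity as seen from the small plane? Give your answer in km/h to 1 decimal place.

Taking east as x and north as y: drone velocity = (15.697, -73.850) km/h; small plane velocity = (198.406, 114.550) km/h.
Velocity of drone relative to small plane = (15.697, -73.850) − (198.406, 114.550) = (-182.709, -188.400) km/h.
Magnitude = |(-182.709, -188.400)| = 262.445 km/h.

262.4 km/h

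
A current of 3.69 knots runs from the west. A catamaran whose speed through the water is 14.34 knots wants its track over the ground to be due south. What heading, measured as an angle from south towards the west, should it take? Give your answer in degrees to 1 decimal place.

The current pushes perpendicular to the desired track; the heading must have a component into the current equal to 3.69 knots: 14.34 sin θ = 3.69.
sin θ = 0.2573, so θ = 14.911°.

14.9°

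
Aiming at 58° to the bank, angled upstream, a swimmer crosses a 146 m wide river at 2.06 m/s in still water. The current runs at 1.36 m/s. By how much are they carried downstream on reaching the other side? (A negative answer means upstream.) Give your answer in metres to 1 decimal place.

22.4 m

Perpendicular speed = 1.747 m/s; crossing time = 146 / 1.747 = 83.573 s.
Net downstream speed = 0.268 m/s.
Drift = 0.268 × 83.573 = 22.428 m (downstream).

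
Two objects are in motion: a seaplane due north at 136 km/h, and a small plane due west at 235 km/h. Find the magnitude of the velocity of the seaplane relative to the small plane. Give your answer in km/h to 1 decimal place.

Taking east as x and north as y: seaplane velocity = (0.000, 136.000) km/h; small plane velocity = (-235.000, 0.000) km/h.
Velocity of seaplane relative to small plane = (0.000, 136.000) − (-235.000, 0.000) = (235.000, 136.000) km/h.
Magnitude = |(235.000, 136.000)| = 271.516 km/h.

271.5 km/h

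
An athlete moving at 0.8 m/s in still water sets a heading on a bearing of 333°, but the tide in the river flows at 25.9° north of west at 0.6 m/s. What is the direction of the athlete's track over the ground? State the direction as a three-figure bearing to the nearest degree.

Taking east as x and north as y: velocity relative to the water = (-0.363, 0.713) m/s; the water relative to ground = (-0.540, 0.262) m/s.
Velocity relative to ground = (-0.363, 0.713) + (-0.540, 0.262) = (-0.903, 0.975) m/s.
Bearing = atan2(-0.90, 0.97) = 317.19° clockwise from north.

317°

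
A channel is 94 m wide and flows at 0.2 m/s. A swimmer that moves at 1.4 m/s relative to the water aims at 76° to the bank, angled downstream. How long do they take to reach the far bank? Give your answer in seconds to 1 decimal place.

The component of the swimmer's velocity perpendicular to the bank is 1.4 × sin 76° = 1.358 m/s.
The flow acts along the bank and has no component across it.
Time = 94 / 1.358 = 69.198 s.

69.2 s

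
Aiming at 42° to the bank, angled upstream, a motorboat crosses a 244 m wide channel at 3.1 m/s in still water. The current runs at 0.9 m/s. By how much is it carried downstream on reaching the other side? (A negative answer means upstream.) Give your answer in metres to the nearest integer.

Perpendicular speed = 2.074 m/s; crossing time = 244 / 2.074 = 117.630 s.
Net downstream speed = -1.404 m/s.
Drift = -1.404 × 117.630 = -165.123 m (upstream).

-165 m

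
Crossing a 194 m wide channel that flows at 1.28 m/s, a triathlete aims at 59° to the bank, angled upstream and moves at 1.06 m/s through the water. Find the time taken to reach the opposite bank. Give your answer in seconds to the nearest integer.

The component of the triathlete's velocity perpendicular to the bank is 1.06 × sin 59° = 0.909 m/s.
The flow acts along the bank and has no component across it.
Time = 194 / 0.909 = 213.516 s.

214 s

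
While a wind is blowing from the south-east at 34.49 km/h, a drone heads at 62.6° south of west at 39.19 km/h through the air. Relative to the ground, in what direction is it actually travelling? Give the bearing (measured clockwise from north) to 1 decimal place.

Taking east as x and north as y: velocity relative to the air = (-18.035, -34.793) km/h; the air relative to ground = (-24.388, 24.388) km/h.
Velocity relative to ground = (-18.035, -34.793) + (-24.388, 24.388) = (-42.423, -10.405) km/h.
Bearing = atan2(-42.42, -10.41) = 256.22° clockwise from north.

256.2°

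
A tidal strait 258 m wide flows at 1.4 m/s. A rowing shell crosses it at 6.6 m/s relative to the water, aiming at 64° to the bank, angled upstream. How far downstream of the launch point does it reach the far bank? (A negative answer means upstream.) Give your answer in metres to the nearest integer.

Perpendicular speed = 5.932 m/s; crossing time = 258 / 5.932 = 43.493 s.
Net downstream speed = -1.493 m/s.
Drift = -1.493 × 43.493 = -64.945 m (upstream).

-65 m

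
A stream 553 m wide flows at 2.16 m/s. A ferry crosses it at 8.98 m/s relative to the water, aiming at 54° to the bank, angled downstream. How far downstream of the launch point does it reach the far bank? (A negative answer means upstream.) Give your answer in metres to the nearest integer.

566 m

Perpendicular speed = 7.265 m/s; crossing time = 553 / 7.265 = 76.119 s.
Net downstream speed = 7.438 m/s.
Drift = 7.438 × 76.119 = 566.194 m (downstream).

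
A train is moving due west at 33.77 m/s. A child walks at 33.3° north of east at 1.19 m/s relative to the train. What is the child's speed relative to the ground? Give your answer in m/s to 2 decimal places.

Taking east as x and north as y: train velocity = (-33.770, 0.000) m/s; child velocity relative to train = (0.995, 0.653) m/s.
Velocity relative to ground = (-33.770, 0.000) + (0.995, 0.653) = (-32.775, 0.653) m/s.
Speed = |(-32.775, 0.653)| = 32.782 m/s.

32.78 m/s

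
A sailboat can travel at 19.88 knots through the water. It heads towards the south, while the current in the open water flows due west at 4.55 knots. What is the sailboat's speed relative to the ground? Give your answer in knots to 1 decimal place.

Taking east as x and north as y: velocity relative to the water = (0.000, -19.880) knots; the water relative to ground = (-4.550, 0.000) knots.
Velocity relative to ground = (0.000, -19.880) + (-4.550, 0.000) = (-4.550, -19.880) knots.
Speed = |(-4.550, -19.880)| = 20.394 knots.

20.4 knots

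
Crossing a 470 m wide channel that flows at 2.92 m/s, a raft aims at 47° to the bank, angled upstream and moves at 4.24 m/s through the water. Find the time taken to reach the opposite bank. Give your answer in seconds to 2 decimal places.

151.57 s

The component of the raft's velocity perpendicular to the bank is 4.24 × sin 47° = 3.101 m/s.
The flow acts along the bank and has no component across it.
Time = 470 / 3.101 = 151.567 s.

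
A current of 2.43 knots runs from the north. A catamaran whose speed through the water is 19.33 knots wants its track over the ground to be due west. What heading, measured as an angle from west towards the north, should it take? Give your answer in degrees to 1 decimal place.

7.2°

The current pushes perpendicular to the desired track; the heading must have a component into the current equal to 2.43 knots: 19.33 sin θ = 2.43.
sin θ = 0.1257, so θ = 7.222°.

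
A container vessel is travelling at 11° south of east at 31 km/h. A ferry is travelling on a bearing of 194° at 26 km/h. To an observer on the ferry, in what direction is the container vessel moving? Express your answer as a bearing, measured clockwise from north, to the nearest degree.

Taking east as x and north as y: container vessel velocity = (30.430, -5.915) km/h; ferry velocity = (-6.290, -25.228) km/h.
Velocity of container vessel relative to ferry = (30.430, -5.915) − (-6.290, -25.228) = (36.720, 19.313) km/h.
Bearing = atan2(36.72, 19.31) = 62.26° clockwise from north.

062°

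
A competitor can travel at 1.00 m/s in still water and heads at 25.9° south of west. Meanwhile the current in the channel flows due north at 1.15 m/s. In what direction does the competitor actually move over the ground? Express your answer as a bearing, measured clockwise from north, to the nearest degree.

308°

Taking east as x and north as y: velocity relative to the water = (-0.900, -0.437) m/s; the water relative to ground = (0.000, 1.150) m/s.
Velocity relative to ground = (-0.900, -0.437) + (0.000, 1.150) = (-0.900, 0.713) m/s.
Bearing = atan2(-0.90, 0.71) = 308.41° clockwise from north.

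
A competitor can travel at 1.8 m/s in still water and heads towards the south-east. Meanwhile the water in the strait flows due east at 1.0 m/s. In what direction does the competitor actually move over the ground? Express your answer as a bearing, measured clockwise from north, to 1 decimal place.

119.2°

Taking east as x and north as y: velocity relative to the water = (1.273, -1.273) m/s; the water relative to ground = (1.000, 0.000) m/s.
Velocity relative to ground = (1.273, -1.273) + (1.000, 0.000) = (2.273, -1.273) m/s.
Bearing = atan2(2.27, -1.27) = 119.25° clockwise from north.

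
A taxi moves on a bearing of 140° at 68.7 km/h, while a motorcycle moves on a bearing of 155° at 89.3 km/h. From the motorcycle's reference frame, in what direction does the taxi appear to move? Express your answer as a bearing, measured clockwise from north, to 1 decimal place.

Taking east as x and north as y: taxi velocity = (44.160, -52.627) km/h; motorcycle velocity = (37.740, -80.933) km/h.
Velocity of taxi relative to motorcycle = (44.160, -52.627) − (37.740, -80.933) = (6.420, 28.306) km/h.
Bearing = atan2(6.42, 28.31) = 12.78° clockwise from north.

012.8°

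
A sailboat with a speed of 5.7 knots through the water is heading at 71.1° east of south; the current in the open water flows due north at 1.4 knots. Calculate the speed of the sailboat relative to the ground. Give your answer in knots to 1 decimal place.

Taking east as x and north as y: velocity relative to the water = (5.393, -1.846) knots; the water relative to ground = (0.000, 1.400) knots.
Velocity relative to ground = (5.393, -1.846) + (0.000, 1.400) = (5.393, -0.446) knots.
Speed = |(5.393, -0.446)| = 5.411 knots.

5.4 knots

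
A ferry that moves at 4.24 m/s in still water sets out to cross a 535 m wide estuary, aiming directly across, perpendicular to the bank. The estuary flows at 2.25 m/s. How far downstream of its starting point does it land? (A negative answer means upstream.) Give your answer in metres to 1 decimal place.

Perpendicular speed = 4.240 m/s; crossing time = 535 / 4.240 = 126.179 s.
Net downstream speed = 2.250 m/s.
Drift = 2.250 × 126.179 = 283.903 m (downstream).

283.9 m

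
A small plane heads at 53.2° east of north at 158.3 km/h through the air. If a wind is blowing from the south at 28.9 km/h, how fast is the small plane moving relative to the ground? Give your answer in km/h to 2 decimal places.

177.13 km/h

Taking east as x and north as y: velocity relative to the air = (126.756, 94.825) km/h; the air relative to ground = (0.000, 28.900) km/h.
Velocity relative to ground = (126.756, 94.825) + (0.000, 28.900) = (126.756, 123.725) km/h.
Speed = |(126.756, 123.725)| = 177.130 km/h.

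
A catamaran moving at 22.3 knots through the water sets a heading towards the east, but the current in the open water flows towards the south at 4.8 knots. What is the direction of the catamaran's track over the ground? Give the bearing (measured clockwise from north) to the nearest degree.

102°

Taking east as x and north as y: velocity relative to the water = (22.300, 0.000) knots; the water relative to ground = (0.000, -4.800) knots.
Velocity relative to ground = (22.300, 0.000) + (0.000, -4.800) = (22.300, -4.800) knots.
Bearing = atan2(22.30, -4.80) = 102.15° clockwise from north.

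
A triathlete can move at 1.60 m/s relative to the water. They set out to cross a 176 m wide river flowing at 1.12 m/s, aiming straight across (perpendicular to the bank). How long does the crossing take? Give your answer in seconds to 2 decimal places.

110.00 s

The component of the triathlete's velocity perpendicular to the bank is 1.60 m/s.
The flow acts along the bank and has no component across it.
Time = 176 / 1.600 = 110.000 s.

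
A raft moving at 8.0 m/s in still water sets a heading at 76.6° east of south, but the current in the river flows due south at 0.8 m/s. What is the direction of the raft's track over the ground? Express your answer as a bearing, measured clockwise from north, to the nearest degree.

Taking east as x and north as y: velocity relative to the water = (7.782, -1.854) m/s; the water relative to ground = (0.000, -0.800) m/s.
Velocity relative to ground = (7.782, -1.854) + (0.000, -0.800) = (7.782, -2.654) m/s.
Bearing = atan2(7.78, -2.65) = 108.83° clockwise from north.

109°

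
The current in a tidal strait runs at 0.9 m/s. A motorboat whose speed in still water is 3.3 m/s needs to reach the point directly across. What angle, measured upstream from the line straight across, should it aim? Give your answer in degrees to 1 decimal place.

To cancel the current, the upstream component of the motorboat's velocity must equal the flow: 3.3 sin θ = 0.9.
sin θ = 0.9 / 3.3 = 0.2727.
θ = arcsin(0.2727) = 15.827°.

15.8°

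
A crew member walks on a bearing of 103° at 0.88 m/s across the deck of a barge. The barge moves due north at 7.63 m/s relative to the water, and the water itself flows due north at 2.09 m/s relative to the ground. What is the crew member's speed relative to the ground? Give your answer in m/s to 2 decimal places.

9.56 m/s

In east/north components (m/s): crew member relative to barge = (0.857, -0.198); barge relative to water = (0.000, 7.630); water relative to ground = (0.000, 2.090).
Sum = (0.857, 9.522) m/s.
Speed = |(0.857, 9.522)| = 9.561 m/s.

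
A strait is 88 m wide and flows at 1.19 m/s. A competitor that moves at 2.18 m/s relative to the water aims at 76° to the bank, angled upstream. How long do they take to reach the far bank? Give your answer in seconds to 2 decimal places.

41.60 s

The component of the competitor's velocity perpendicular to the bank is 2.18 × sin 76° = 2.115 m/s.
The current is parallel to the bank, so it does not affect the crossing time.
Time = 88 / 2.115 = 41.603 s.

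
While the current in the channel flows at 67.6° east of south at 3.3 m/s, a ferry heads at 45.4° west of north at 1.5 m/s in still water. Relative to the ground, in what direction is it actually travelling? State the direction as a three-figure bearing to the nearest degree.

096°

Taking east as x and north as y: velocity relative to the water = (-1.068, 1.053) m/s; the water relative to ground = (3.051, -1.258) m/s.
Velocity relative to ground = (-1.068, 1.053) + (3.051, -1.258) = (1.983, -0.204) m/s.
Bearing = atan2(1.98, -0.20) = 95.88° clockwise from north.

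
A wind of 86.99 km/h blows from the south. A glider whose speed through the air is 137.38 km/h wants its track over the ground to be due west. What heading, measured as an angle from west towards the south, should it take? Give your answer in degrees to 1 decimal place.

The wind pushes perpendicular to the desired track; the heading must have a component into the wind equal to 86.99 km/h: 137.38 sin θ = 86.99.
sin θ = 0.6332, so θ = 39.287°.

39.3°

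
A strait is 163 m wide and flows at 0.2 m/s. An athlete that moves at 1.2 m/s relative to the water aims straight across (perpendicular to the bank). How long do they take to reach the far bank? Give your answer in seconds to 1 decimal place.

The component of the athlete's velocity perpendicular to the bank is 1.2 m/s.
The flow acts along the bank and has no component across it.
Time = 163 / 1.200 = 135.833 s.

135.8 s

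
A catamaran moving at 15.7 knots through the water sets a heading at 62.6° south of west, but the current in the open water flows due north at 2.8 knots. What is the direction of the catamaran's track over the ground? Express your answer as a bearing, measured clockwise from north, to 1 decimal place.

213.0°

Taking east as x and north as y: velocity relative to the water = (-7.225, -13.939) knots; the water relative to ground = (0.000, 2.800) knots.
Velocity relative to ground = (-7.225, -13.939) + (0.000, 2.800) = (-7.225, -11.139) knots.
Bearing = atan2(-7.23, -11.14) = 212.97° clockwise from north.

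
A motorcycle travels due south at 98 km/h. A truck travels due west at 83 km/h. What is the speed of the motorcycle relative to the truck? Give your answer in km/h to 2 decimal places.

128.43 km/h

Taking east as x and north as y: motorcycle velocity = (0.000, -98.000) km/h; truck velocity = (-83.000, 0.000) km/h.
Velocity of motorcycle relative to truck = (0.000, -98.000) − (-83.000, 0.000) = (83.000, -98.000) km/h.
Magnitude = |(83.000, -98.000)| = 128.425 km/h.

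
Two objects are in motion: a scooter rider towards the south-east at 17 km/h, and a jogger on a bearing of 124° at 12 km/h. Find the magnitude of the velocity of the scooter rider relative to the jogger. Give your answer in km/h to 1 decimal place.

Taking east as x and north as y: scooter rider velocity = (12.021, -12.021) km/h; jogger velocity = (9.948, -6.710) km/h.
Velocity of scooter rider relative to jogger = (12.021, -12.021) − (9.948, -6.710) = (2.072, -5.311) km/h.
Magnitude = |(2.072, -5.311)| = 5.701 km/h.

5.7 km/h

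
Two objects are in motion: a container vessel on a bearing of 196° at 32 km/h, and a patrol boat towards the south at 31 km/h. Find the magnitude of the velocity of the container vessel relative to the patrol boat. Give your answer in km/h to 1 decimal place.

8.8 km/h

Taking east as x and north as y: container vessel velocity = (-8.820, -30.760) km/h; patrol boat velocity = (0.000, -31.000) km/h.
Velocity of container vessel relative to patrol boat = (-8.820, -30.760) − (0.000, -31.000) = (-8.820, 0.240) km/h.
Magnitude = |(-8.820, 0.240)| = 8.824 km/h.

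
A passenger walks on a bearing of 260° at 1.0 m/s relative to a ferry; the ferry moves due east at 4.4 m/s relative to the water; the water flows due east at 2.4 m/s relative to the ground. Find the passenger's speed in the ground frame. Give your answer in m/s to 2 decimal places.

5.82 m/s

In east/north components (m/s): passenger relative to ferry = (-0.985, -0.174); ferry relative to water = (4.400, 0.000); water relative to ground = (2.400, 0.000).
Sum = (5.815, -0.174) m/s.
Speed = |(5.815, -0.174)| = 5.818 m/s.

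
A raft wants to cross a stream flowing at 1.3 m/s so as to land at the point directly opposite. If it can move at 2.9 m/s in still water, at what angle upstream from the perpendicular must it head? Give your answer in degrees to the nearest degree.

To cancel the current, the upstream component of the raft's velocity must equal the flow: 2.9 sin θ = 1.3.
sin θ = 1.3 / 2.9 = 0.4483.
θ = arcsin(0.4483) = 26.633°.

27°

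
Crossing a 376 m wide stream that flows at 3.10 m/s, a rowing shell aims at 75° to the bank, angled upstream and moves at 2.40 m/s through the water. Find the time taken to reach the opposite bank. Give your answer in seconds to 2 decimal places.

The component of the rowing shell's velocity perpendicular to the bank is 2.40 × sin 75° = 2.318 m/s.
The flow acts along the bank and has no component across it.
Time = 376 / 2.318 = 162.193 s.

162.19 s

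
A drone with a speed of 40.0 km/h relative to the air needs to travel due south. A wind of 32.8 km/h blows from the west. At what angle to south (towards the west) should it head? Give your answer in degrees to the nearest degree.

55°

The wind pushes perpendicular to the desired track; the heading must have a component into the wind equal to 32.8 km/h: 40.0 sin θ = 32.8.
sin θ = 0.8200, so θ = 55.085°.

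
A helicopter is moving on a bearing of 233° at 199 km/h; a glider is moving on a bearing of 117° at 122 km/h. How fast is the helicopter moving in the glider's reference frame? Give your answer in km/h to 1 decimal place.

Taking east as x and north as y: helicopter velocity = (-158.928, -119.761) km/h; glider velocity = (108.703, -55.387) km/h.
Velocity of helicopter relative to glider = (-158.928, -119.761) − (108.703, -55.387) = (-267.631, -64.374) km/h.
Magnitude = |(-267.631, -64.374)| = 275.265 km/h.

275.3 km/h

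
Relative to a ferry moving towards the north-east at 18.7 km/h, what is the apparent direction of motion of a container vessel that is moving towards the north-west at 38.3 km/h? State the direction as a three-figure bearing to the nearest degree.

Taking east as x and north as y: container vessel velocity = (-27.082, 27.082) km/h; ferry velocity = (13.223, 13.223) km/h.
Velocity of container vessel relative to ferry = (-27.082, 27.082) − (13.223, 13.223) = (-40.305, 13.859) km/h.
Bearing = atan2(-40.31, 13.86) = 288.98° clockwise from north.

289°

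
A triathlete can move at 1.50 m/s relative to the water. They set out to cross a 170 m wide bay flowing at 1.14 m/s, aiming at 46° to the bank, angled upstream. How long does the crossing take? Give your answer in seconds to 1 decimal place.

157.6 s

The component of the triathlete's velocity perpendicular to the bank is 1.50 × sin 46° = 1.079 m/s.
The flow acts along the bank and has no component across it.
Time = 170 / 1.079 = 157.552 s.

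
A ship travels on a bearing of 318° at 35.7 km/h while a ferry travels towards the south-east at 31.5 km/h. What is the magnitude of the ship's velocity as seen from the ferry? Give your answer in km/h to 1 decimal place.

67.2 km/h

Taking east as x and north as y: ship velocity = (-23.888, 26.530) km/h; ferry velocity = (22.274, -22.274) km/h.
Velocity of ship relative to ferry = (-23.888, 26.530) − (22.274, -22.274) = (-46.162, 48.804) km/h.
Magnitude = |(-46.162, 48.804)| = 67.177 km/h.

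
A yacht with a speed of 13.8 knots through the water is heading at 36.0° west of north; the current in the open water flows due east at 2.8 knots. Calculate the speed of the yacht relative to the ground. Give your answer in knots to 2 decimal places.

Taking east as x and north as y: velocity relative to the water = (-8.111, 11.164) knots; the water relative to ground = (2.800, 0.000) knots.
Velocity relative to ground = (-8.111, 11.164) + (2.800, 0.000) = (-5.311, 11.164) knots.
Speed = |(-5.311, 11.164)| = 12.363 knots.

12.36 knots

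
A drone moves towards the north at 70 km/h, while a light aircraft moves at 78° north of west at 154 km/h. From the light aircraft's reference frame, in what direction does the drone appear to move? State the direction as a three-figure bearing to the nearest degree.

158°

Taking east as x and north as y: drone velocity = (0.000, 70.000) km/h; light aircraft velocity = (-32.018, 150.635) km/h.
Velocity of drone relative to light aircraft = (0.000, 70.000) − (-32.018, 150.635) = (32.018, -80.635) km/h.
Bearing = atan2(32.02, -80.63) = 158.34° clockwise from north.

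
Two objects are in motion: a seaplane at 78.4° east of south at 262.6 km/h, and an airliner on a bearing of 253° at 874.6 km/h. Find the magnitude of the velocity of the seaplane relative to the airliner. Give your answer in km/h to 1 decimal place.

1112.3 km/h

Taking east as x and north as y: seaplane velocity = (257.236, -52.803) km/h; airliner velocity = (-836.384, -255.708) km/h.
Velocity of seaplane relative to airliner = (257.236, -52.803) − (-836.384, -255.708) = (1093.621, 202.905) km/h.
Magnitude = |(1093.621, 202.905)| = 1112.284 km/h.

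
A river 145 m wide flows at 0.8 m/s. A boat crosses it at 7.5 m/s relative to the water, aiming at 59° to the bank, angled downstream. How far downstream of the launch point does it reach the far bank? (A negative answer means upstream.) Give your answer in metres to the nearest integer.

Perpendicular speed = 6.429 m/s; crossing time = 145 / 6.429 = 22.555 s.
Net downstream speed = 4.663 m/s.
Drift = 4.663 × 22.555 = 105.169 m (downstream).

105 m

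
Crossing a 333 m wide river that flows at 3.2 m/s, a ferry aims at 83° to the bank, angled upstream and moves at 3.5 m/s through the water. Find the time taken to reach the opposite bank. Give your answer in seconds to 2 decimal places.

The component of the ferry's velocity perpendicular to the bank is 3.5 × sin 83° = 3.474 m/s.
Only the cross-stream component determines the crossing time; the current contributes nothing perpendicular to the bank.
Time = 333 / 3.474 = 95.857 s.

95.86 s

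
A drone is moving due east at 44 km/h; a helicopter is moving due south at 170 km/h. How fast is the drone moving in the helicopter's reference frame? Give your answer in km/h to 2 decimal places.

Taking east as x and north as y: drone velocity = (44.000, 0.000) km/h; helicopter velocity = (0.000, -170.000) km/h.
Velocity of drone relative to helicopter = (44.000, 0.000) − (0.000, -170.000) = (44.000, 170.000) km/h.
Magnitude = |(44.000, 170.000)| = 175.602 km/h.

175.60 km/h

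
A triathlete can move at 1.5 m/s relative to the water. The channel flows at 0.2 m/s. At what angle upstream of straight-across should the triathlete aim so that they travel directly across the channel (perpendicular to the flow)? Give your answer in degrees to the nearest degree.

8°

To cancel the current, the upstream component of the triathlete's velocity must equal the flow: 1.5 sin θ = 0.2.
sin θ = 0.2 / 1.5 = 0.1333.
θ = arcsin(0.1333) = 7.662°.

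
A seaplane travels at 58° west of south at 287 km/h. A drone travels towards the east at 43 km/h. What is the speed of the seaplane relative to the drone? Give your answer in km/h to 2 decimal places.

Taking east as x and north as y: seaplane velocity = (-243.390, -152.087) km/h; drone velocity = (43.000, 0.000) km/h.
Velocity of seaplane relative to drone = (-243.390, -152.087) − (43.000, 0.000) = (-286.390, -152.087) km/h.
Magnitude = |(-286.390, -152.087)| = 324.268 km/h.

324.27 km/h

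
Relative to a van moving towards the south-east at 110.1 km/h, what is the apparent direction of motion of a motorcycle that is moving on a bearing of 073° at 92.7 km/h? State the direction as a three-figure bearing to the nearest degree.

Taking east as x and north as y: motorcycle velocity = (88.649, 27.103) km/h; van velocity = (77.852, -77.852) km/h.
Velocity of motorcycle relative to van = (88.649, 27.103) − (77.852, -77.852) = (10.797, 104.955) km/h.
Bearing = atan2(10.80, 104.96) = 5.87° clockwise from north.

006°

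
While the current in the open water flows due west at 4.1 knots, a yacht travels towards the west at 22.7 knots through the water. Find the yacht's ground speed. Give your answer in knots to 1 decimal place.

Taking east as x and north as y: velocity relative to the water = (-22.700, 0.000) knots; the water relative to ground = (-4.100, 0.000) knots.
Velocity relative to ground = (-22.700, 0.000) + (-4.100, 0.000) = (-26.800, 0.000) knots.
Speed = |(-26.800, 0.000)| = 26.800 knots.

26.8 knots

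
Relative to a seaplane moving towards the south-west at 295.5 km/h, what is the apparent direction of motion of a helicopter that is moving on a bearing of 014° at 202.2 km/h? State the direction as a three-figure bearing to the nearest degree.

032°

Taking east as x and north as y: helicopter velocity = (48.917, 196.194) km/h; seaplane velocity = (-208.950, -208.950) km/h.
Velocity of helicopter relative to seaplane = (48.917, 196.194) − (-208.950, -208.950) = (257.867, 405.144) km/h.
Bearing = atan2(257.87, 405.14) = 32.48° clockwise from north.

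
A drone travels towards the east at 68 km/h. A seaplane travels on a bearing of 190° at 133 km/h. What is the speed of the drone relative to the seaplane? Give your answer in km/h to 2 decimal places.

159.54 km/h

Taking east as x and north as y: drone velocity = (68.000, 0.000) km/h; seaplane velocity = (-23.095, -130.979) km/h.
Velocity of drone relative to seaplane = (68.000, 0.000) − (-23.095, -130.979) = (91.095, 130.979) km/h.
Magnitude = |(91.095, 130.979)| = 159.543 km/h.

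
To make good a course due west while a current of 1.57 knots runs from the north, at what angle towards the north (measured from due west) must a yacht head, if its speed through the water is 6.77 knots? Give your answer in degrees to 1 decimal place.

The current pushes perpendicular to the desired track; the heading must have a component into the current equal to 1.57 knots: 6.77 sin θ = 1.57.
sin θ = 0.2319, so θ = 13.409°.

13.4°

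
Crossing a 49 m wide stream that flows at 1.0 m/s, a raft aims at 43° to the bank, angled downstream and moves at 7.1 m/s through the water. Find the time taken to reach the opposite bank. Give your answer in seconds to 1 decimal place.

The component of the raft's velocity perpendicular to the bank is 7.1 × sin 43° = 4.842 m/s.
The current is parallel to the bank, so it does not affect the crossing time.
Time = 49 / 4.842 = 10.119 s.

10.1 s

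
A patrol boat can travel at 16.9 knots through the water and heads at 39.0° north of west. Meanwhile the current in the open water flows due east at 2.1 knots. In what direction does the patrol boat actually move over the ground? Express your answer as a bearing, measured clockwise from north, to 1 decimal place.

Taking east as x and north as y: velocity relative to the water = (-13.134, 10.636) knots; the water relative to ground = (2.100, 0.000) knots.
Velocity relative to ground = (-13.134, 10.636) + (2.100, 0.000) = (-11.034, 10.636) knots.
Bearing = atan2(-11.03, 10.64) = 313.95° clockwise from north.

313.9°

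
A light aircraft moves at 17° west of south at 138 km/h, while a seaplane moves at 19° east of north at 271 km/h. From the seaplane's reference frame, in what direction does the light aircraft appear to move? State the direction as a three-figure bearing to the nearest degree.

Taking east as x and north as y: light aircraft velocity = (-40.347, -131.970) km/h; seaplane velocity = (88.229, 256.236) km/h.
Velocity of light aircraft relative to seaplane = (-40.347, -131.970) − (88.229, 256.236) = (-128.576, -388.206) km/h.
Bearing = atan2(-128.58, -388.21) = 198.33° clockwise from north.

198°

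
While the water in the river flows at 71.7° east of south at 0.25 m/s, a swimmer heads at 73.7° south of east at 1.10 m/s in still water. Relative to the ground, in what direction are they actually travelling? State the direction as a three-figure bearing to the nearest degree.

Taking east as x and north as y: velocity relative to the water = (0.309, -1.056) m/s; the water relative to ground = (0.237, -0.078) m/s.
Velocity relative to ground = (0.309, -1.056) + (0.237, -0.078) = (0.546, -1.134) m/s.
Bearing = atan2(0.55, -1.13) = 154.29° clockwise from north.

154°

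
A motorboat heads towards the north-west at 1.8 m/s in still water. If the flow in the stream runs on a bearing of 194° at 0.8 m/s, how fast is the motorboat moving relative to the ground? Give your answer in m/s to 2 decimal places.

1.55 m/s

Taking east as x and north as y: velocity relative to the water = (-1.273, 1.273) m/s; the water relative to ground = (-0.194, -0.776) m/s.
Velocity relative to ground = (-1.273, 1.273) + (-0.194, -0.776) = (-1.466, 0.497) m/s.
Speed = |(-1.466, 0.497)| = 1.548 m/s.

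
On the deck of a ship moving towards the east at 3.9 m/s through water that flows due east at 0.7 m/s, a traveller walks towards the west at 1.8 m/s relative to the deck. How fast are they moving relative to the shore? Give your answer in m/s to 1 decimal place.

In east/north components (m/s): traveller relative to ship = (-1.800, 0.000); ship relative to water = (3.900, 0.000); water relative to ground = (0.700, 0.000).
Sum = (2.800, 0.000) m/s.
Speed = |(2.800, 0.000)| = 2.800 m/s.

2.8 m/s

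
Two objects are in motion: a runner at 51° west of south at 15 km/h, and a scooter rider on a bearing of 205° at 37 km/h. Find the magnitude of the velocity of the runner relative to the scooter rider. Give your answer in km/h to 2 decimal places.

24.42 km/h

Taking east as x and north as y: runner velocity = (-11.657, -9.440) km/h; scooter rider velocity = (-15.637, -33.533) km/h.
Velocity of runner relative to scooter rider = (-11.657, -9.440) − (-15.637, -33.533) = (3.980, 24.094) km/h.
Magnitude = |(3.980, 24.094)| = 24.420 km/h.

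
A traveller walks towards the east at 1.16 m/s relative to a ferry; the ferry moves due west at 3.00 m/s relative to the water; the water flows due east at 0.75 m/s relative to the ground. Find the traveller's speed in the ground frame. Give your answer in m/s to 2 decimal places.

1.09 m/s

In east/north components (m/s): traveller relative to ferry = (1.160, 0.000); ferry relative to water = (-3.000, 0.000); water relative to ground = (0.750, 0.000).
Sum = (-1.090, 0.000) m/s.
Speed = |(-1.090, 0.000)| = 1.090 m/s.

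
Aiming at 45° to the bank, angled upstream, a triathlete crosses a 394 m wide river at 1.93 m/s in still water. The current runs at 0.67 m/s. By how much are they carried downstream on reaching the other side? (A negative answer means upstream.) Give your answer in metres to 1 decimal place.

Perpendicular speed = 1.365 m/s; crossing time = 394 / 1.365 = 288.705 s.
Net downstream speed = -0.695 m/s.
Drift = -0.695 × 288.705 = -200.568 m (upstream).

-200.6 m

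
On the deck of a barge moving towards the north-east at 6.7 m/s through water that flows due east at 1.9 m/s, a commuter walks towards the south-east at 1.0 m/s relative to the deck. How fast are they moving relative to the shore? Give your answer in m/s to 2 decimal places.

In east/north components (m/s): commuter relative to barge = (0.707, -0.707); barge relative to water = (4.738, 4.738); water relative to ground = (1.900, 0.000).
Sum = (7.345, 4.031) m/s.
Speed = |(7.345, 4.031)| = 8.378 m/s.

8.38 m/s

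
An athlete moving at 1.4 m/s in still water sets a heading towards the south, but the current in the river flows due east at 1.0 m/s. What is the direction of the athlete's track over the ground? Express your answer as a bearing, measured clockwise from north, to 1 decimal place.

Taking east as x and north as y: velocity relative to the water = (0.000, -1.400) m/s; the water relative to ground = (1.000, 0.000) m/s.
Velocity relative to ground = (0.000, -1.400) + (1.000, 0.000) = (1.000, -1.400) m/s.
Bearing = atan2(1.00, -1.40) = 144.46° clockwise from north.

144.5°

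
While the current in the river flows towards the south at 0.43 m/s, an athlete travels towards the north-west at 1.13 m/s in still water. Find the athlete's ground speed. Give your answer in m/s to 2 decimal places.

0.88 m/s

Taking east as x and north as y: velocity relative to the water = (-0.799, 0.799) m/s; the water relative to ground = (0.000, -0.430) m/s.
Velocity relative to ground = (-0.799, 0.799) + (0.000, -0.430) = (-0.799, 0.369) m/s.
Speed = |(-0.799, 0.369)| = 0.880 m/s.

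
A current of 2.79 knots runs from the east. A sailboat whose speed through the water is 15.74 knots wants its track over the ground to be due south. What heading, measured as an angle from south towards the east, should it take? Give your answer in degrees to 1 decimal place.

The current pushes perpendicular to the desired track; the heading must have a component into the current equal to 2.79 knots: 15.74 sin θ = 2.79.
sin θ = 0.1773, so θ = 10.210°.

10.2°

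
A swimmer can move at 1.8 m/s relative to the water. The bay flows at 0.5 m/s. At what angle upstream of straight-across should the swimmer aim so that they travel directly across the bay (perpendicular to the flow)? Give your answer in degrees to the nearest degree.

16°

To cancel the current, the upstream component of the swimmer's velocity must equal the flow: 1.8 sin θ = 0.5.
sin θ = 0.5 / 1.8 = 0.2778.
θ = arcsin(0.2778) = 16.128°.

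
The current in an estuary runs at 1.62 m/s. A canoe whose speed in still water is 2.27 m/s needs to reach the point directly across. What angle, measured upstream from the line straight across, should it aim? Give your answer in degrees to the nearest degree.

To cancel the current, the upstream component of the canoe's velocity must equal the flow: 2.27 sin θ = 1.62.
sin θ = 1.62 / 2.27 = 0.7137.
θ = arcsin(0.7137) = 45.533°.

46°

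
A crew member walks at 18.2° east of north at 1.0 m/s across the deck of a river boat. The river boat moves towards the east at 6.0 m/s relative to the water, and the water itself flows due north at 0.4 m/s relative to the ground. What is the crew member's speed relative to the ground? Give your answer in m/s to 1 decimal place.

6.5 m/s

In east/north components (m/s): crew member relative to river boat = (0.312, 0.950); river boat relative to water = (6.000, 0.000); water relative to ground = (0.000, 0.400).
Sum = (6.312, 1.350) m/s.
Speed = |(6.312, 1.350)| = 6.455 m/s.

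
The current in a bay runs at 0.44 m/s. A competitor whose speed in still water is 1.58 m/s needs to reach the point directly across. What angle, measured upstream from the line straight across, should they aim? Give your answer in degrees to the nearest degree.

To cancel the current, the upstream component of the competitor's velocity must equal the flow: 1.58 sin θ = 0.44.
sin θ = 0.44 / 1.58 = 0.2785.
θ = arcsin(0.2785) = 16.170°.

16°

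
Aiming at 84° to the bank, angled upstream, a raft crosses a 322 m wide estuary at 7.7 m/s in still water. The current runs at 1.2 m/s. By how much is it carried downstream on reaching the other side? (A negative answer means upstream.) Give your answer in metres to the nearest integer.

17 m

Perpendicular speed = 7.658 m/s; crossing time = 322 / 7.658 = 42.049 s.
Net downstream speed = 0.395 m/s.
Drift = 0.395 × 42.049 = 16.615 m (downstream).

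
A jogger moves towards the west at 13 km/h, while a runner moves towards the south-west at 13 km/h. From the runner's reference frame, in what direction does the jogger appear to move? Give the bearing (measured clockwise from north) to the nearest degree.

Taking east as x and north as y: jogger velocity = (-13.000, 0.000) km/h; runner velocity = (-9.192, -9.192) km/h.
Velocity of jogger relative to runner = (-13.000, 0.000) − (-9.192, -9.192) = (-3.808, 9.192) km/h.
Bearing = atan2(-3.81, 9.19) = 337.50° clockwise from north.

338°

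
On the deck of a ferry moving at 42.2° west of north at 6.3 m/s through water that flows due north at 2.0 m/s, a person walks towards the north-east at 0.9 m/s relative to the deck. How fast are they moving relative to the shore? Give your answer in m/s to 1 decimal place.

In east/north components (m/s): person relative to ferry = (0.636, 0.636); ferry relative to water = (-4.232, 4.667); water relative to ground = (0.000, 2.000).
Sum = (-3.595, 7.303) m/s.
Speed = |(-3.595, 7.303)| = 8.141 m/s.

8.1 m/s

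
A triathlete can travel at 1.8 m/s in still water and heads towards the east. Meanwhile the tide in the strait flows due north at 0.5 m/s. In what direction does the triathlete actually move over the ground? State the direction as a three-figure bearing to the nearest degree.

Taking east as x and north as y: velocity relative to the water = (1.800, 0.000) m/s; the water relative to ground = (0.000, 0.500) m/s.
Velocity relative to ground = (1.800, 0.000) + (0.000, 0.500) = (1.800, 0.500) m/s.
Bearing = atan2(1.80, 0.50) = 74.48° clockwise from north.

074°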